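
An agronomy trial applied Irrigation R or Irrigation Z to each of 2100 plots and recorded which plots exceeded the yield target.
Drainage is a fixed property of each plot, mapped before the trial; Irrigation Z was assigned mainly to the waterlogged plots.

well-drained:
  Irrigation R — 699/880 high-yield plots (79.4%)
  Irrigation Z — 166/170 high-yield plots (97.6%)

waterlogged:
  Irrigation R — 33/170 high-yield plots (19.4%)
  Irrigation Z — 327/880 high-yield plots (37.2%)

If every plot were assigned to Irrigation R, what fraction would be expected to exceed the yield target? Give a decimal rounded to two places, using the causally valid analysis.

Irrigation Z is higher inside every field drainage stratum but Irrigation R is higher in aggregate. Whether to stratify depends on how field drainage relates to the irrigation.
Since field drainage is a pre-existing factor (not a product of the irrigation) and it affects the outcome on its own, it is a confounder. The stratified rates, not the pooled rate, identify the causal effect.
Standardising Irrigation R to the population field drainage mix: 0.500·699/880 + 0.500·33/170 = 0.494.

0.49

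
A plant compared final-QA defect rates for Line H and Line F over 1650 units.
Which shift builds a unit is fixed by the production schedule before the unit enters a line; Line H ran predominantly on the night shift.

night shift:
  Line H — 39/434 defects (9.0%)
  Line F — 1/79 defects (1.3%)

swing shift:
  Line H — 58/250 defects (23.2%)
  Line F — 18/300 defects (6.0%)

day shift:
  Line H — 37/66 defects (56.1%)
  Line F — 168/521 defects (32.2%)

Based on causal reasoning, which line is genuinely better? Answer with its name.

Line F

Shift differs across lines for reasons unrelated to any effect of the line itself, and it separately predicts the outcome — a classic confounder. We must compare within shift levels.
Within each level — night shift: 9.0% vs 1.3%; swing shift: 23.2% vs 6.0%; day shift: 56.1% vs 32.2% — Line F is lower every time.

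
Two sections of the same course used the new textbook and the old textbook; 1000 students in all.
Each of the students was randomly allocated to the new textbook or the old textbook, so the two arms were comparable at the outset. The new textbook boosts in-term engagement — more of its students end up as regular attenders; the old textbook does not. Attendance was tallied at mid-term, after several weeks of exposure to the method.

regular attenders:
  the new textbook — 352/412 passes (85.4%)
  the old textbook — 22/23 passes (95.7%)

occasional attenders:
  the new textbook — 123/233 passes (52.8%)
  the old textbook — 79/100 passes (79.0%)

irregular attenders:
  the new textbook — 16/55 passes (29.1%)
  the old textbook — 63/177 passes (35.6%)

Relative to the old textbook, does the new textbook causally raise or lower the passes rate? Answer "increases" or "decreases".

increases

The stratified and pooled comparisons disagree (the old textbook wins within each mid-term attendance; the new textbook wins overall), so the answer turns on the causal role of mid-term attendance.
Because the teaching method influences mid-term attendance, mid-term attendance is a post-treatment mediator, not a confounder. Stratifying on it would bias the estimate; the causal effect is the crude pooled difference.
Pooled: the new textbook 70.1% vs the old textbook 54.7%; the new textbook is higher overall.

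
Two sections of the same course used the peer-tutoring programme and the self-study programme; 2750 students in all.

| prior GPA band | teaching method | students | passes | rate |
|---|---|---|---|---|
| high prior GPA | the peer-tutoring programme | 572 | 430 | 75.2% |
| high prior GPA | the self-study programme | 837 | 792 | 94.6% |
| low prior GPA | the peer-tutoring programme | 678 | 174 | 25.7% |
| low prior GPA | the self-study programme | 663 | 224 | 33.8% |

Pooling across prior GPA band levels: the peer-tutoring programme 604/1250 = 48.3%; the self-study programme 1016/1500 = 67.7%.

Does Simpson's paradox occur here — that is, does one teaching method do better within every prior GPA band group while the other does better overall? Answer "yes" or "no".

Within each prior GPA band level (high prior GPA 75.2% vs 94.6%; low prior GPA 25.7% vs 33.8%), the self-study programme has the higher rate every time. Pooled: 48.3% vs 67.7% — the self-study programme has the higher rate overall. They agree.

no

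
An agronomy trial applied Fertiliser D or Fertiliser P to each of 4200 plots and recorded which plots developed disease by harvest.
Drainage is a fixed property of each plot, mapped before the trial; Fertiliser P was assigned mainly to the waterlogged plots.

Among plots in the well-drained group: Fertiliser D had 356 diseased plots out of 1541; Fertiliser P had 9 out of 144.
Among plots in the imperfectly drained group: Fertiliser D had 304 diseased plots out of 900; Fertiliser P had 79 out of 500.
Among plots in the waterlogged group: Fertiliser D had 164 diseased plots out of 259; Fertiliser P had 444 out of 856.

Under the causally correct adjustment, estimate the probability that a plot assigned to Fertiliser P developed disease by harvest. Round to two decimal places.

Field drainage satisfies the back-door criterion: it is not a descendant of the fertiliser, and it blocks the spurious path from fertiliser to outcome. Adjusting for it (i.e., using the within-field drainage rates) gives the causal effect.
Standardising Fertiliser P to the population field drainage mix: 0.401·9/144 + 0.333·79/500 + 0.265·444/856 = 0.215.

0.22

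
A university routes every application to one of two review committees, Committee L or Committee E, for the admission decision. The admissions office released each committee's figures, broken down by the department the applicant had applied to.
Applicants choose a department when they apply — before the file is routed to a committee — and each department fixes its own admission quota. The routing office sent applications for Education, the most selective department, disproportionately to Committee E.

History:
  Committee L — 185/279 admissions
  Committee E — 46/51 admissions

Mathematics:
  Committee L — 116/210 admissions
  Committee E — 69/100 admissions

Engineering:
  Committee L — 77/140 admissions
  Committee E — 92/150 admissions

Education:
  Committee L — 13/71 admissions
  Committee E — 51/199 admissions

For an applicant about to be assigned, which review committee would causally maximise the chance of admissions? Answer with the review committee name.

Committee E

Nothing the review committee does changes department; the imbalance is an allocation artefact. With department also predicting the outcome, the pooled figure is confounded, and the within-stratum comparison is the causal one.
Within each level — History: 66.3% vs 90.2%; Mathematics: 55.2% vs 69.0%; Engineering: 55.0% vs 61.3%; Education: 18.3% vs 25.6% — Committee E is higher every time.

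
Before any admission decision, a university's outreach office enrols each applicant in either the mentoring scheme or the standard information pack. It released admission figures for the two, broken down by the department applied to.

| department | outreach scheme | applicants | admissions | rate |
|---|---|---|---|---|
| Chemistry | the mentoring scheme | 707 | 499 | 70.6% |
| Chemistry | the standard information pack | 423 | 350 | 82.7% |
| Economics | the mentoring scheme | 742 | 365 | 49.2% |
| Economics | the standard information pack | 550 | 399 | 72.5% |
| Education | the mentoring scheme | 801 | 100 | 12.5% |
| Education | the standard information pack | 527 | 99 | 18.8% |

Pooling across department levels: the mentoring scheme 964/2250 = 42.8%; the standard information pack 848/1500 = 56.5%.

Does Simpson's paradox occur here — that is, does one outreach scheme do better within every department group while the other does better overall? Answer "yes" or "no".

Within each department level (Chemistry 70.6% vs 82.7%; Economics 49.2% vs 72.5%; Education 12.5% vs 18.8%), the standard information pack has the higher rate every time. Pooled: 42.8% vs 56.5% — the standard information pack has the higher rate overall. They agree.

no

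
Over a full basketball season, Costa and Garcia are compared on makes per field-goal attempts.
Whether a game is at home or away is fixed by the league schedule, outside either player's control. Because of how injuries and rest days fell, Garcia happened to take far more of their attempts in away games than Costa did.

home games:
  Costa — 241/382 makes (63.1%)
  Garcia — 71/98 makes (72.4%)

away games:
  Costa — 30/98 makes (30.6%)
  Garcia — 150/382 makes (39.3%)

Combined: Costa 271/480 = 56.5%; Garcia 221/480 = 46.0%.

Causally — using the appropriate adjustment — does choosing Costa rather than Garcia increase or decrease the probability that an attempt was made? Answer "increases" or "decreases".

decreases

Here game venue is a common cause — it drives both which player a case falls under and the outcome. The crude comparison mixes populations; the stratum-specific rates are the causally relevant ones.
Within each level — home games: 63.1% vs 72.4%; away games: 30.6% vs 39.3% — Garcia is higher every time.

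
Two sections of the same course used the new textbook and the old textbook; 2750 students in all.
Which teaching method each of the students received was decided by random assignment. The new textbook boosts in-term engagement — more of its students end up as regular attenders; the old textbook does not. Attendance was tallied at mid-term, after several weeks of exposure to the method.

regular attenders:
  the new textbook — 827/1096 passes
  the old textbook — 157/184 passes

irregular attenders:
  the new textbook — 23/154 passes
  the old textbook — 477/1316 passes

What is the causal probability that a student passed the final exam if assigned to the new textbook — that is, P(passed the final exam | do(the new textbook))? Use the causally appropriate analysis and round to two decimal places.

Stratifying would compare teaching methods among students the teaching methods themselves sorted into mid-term attendance groups — a form of selection on an intermediate. The unconditioned pooled rates give the total causal effect.
So P(outcome | do(the new textbook)) is just the pooled rate for the new textbook: 850/1250 = 0.680.

0.68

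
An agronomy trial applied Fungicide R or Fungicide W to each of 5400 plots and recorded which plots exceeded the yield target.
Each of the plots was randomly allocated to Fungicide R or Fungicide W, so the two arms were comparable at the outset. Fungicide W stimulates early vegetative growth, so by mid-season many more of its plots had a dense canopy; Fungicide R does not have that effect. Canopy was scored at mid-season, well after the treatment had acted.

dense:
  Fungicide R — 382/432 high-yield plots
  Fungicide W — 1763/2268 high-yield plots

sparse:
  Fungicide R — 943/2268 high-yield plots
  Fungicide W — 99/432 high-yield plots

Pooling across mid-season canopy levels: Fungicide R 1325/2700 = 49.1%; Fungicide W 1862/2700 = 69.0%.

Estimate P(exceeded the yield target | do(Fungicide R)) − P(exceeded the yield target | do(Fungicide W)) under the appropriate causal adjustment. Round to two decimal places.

Mid-season canopy here is a post-treatment variable shaped by the fungicide; conditioning on it would introduce bias rather than remove it. The overall comparison is the causal one.
The causal difference is the pooled difference: 0.491 − 0.690 = -0.199.

-0.20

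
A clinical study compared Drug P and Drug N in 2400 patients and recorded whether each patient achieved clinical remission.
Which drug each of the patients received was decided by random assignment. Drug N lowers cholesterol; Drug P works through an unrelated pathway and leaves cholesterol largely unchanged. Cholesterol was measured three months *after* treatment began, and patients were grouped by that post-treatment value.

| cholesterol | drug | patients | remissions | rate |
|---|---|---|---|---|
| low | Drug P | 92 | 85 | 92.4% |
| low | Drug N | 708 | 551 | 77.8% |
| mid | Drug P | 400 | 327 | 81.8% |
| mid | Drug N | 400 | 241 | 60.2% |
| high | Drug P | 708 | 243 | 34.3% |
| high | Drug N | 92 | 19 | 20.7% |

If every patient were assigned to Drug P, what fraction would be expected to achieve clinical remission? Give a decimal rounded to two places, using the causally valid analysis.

The cholesterol-specific comparison favours Drug P throughout, but the pooled figures favour Drug N. The question is whether to condition on cholesterol.
The distribution of cholesterol is itself part of what the drug does — it is an intermediate outcome. Holding it fixed would remove that part of the effect; the total effect is the pooled difference.
So P(outcome | do(Drug P)) is just the pooled rate for Drug P: 655/1200 = 0.546.

0.55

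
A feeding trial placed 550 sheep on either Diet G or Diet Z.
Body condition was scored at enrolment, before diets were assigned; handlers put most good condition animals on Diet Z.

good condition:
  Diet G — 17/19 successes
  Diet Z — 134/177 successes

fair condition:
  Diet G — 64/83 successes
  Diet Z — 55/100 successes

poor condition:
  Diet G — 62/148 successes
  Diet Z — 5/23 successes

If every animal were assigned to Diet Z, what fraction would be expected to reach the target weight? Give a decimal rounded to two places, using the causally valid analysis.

0.52

Within every starting body condition level Diet G has the higher rate, yet pooled Diet Z does — Simpson's reversal.
Since starting body condition is a pre-existing factor (not a product of the diet) and it affects the outcome on its own, it is a confounder. The stratified rates, not the pooled rate, identify the causal effect.
Standardising Diet Z to the population starting body condition mix: 0.356·134/177 + 0.333·55/100 + 0.311·5/23 = 0.520.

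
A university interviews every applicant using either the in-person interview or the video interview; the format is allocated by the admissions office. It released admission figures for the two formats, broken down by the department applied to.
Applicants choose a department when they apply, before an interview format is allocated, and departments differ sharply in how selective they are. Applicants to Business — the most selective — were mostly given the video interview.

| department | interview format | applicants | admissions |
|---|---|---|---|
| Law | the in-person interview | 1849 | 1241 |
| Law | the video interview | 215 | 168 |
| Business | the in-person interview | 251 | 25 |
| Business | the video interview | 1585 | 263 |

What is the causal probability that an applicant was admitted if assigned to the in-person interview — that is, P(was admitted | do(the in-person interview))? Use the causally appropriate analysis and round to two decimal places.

0.40

The stratified and pooled comparisons disagree (the video interview wins within each department; the in-person interview wins overall), so the answer turns on the causal role of department.
Nothing the interview format does changes department; the imbalance is an allocation artefact. With department also predicting the outcome, the pooled figure is confounded, and the within-stratum comparison is the causal one.
Standardising the in-person interview to the population department mix: 0.529·1241/1849 + 0.471·25/251 = 0.402.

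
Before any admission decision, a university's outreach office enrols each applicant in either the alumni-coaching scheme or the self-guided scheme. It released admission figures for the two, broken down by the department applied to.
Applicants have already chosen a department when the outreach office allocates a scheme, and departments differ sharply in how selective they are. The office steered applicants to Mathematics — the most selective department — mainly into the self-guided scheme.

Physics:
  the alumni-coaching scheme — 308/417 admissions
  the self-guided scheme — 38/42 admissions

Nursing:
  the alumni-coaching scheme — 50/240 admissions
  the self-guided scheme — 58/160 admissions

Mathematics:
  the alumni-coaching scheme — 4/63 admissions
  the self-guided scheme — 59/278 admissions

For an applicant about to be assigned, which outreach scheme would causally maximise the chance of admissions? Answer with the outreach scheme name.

Department satisfies the back-door criterion: it is not a descendant of the outreach scheme, and it blocks the spurious path from outreach scheme to outcome. Adjusting for it (i.e., using the within-department rates) gives the causal effect.
Within each level — Physics: 73.9% vs 90.5%; Nursing: 20.8% vs 36.2%; Mathematics: 6.3% vs 21.2% — the self-guided scheme is higher every time.

the self-guided scheme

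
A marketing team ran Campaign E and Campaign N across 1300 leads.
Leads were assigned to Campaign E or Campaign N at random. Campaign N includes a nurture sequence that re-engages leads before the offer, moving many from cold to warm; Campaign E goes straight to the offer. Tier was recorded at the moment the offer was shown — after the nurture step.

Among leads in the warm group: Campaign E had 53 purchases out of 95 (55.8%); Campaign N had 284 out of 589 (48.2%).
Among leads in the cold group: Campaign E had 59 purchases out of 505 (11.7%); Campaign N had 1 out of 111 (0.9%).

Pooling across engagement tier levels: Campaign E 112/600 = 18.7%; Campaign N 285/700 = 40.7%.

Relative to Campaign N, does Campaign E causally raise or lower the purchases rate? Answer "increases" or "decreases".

Engagement tier here is a post-treatment variable shaped by the campaign; conditioning on it would introduce bias rather than remove it. The overall comparison is the causal one.
Pooled: Campaign E 18.7% vs Campaign N 40.7%; Campaign N is higher overall.

decreases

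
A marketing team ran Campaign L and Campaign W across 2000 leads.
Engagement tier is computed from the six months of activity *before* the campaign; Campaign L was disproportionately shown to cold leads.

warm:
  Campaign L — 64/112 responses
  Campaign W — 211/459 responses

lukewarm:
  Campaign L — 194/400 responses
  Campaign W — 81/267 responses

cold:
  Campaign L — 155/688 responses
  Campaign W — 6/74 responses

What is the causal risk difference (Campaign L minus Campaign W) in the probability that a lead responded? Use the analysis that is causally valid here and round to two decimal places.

+0.15

The stratified and pooled comparisons disagree (Campaign L wins within each engagement tier; Campaign W wins overall), so the answer turns on the causal role of engagement tier.
Here engagement tier is a common cause — it drives both which campaign a case falls under and the outcome. The crude comparison mixes populations; the stratum-specific rates are the causally relevant ones.
Adjusting over the population distribution of engagement tier: 0.285·(0.571−0.460) + 0.334·(0.485−0.303) + 0.381·(0.225−0.081) = +0.147.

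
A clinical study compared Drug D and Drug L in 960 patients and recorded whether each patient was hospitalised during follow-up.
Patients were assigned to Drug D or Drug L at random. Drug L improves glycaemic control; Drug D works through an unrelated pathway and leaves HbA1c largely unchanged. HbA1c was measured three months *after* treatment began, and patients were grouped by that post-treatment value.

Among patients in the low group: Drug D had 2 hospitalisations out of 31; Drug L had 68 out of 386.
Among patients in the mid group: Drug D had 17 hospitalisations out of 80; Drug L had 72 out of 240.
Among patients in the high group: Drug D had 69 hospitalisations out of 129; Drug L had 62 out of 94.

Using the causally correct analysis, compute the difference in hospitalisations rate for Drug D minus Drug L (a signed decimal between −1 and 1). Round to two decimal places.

+0.09

Within every HbA1c level Drug D has the lower rate, yet pooled Drug L does — Simpson's reversal.
HbA1c is downstream of the drug. One should not condition on a consequence of treatment, so the overall rates are the right comparison.
The causal difference is the pooled difference: 0.367 − 0.281 = +0.086.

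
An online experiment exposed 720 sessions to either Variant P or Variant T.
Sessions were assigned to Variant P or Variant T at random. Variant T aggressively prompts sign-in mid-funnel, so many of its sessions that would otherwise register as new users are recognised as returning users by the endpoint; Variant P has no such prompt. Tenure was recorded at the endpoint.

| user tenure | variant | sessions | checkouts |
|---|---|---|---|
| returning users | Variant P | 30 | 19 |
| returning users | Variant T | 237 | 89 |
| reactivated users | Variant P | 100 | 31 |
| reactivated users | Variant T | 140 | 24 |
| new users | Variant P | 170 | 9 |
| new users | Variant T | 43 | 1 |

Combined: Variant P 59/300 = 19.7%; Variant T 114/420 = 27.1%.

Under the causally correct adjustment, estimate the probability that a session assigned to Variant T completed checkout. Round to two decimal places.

0.27

Within every user tenure level Variant P has the higher rate, yet pooled Variant T does — Simpson's reversal.
Because the variant influences user tenure, user tenure is a post-treatment mediator, not a confounder. Stratifying on it would bias the estimate; the causal effect is the crude pooled difference.
So P(outcome | do(Variant T)) is just the pooled rate for Variant T: 114/420 = 0.271.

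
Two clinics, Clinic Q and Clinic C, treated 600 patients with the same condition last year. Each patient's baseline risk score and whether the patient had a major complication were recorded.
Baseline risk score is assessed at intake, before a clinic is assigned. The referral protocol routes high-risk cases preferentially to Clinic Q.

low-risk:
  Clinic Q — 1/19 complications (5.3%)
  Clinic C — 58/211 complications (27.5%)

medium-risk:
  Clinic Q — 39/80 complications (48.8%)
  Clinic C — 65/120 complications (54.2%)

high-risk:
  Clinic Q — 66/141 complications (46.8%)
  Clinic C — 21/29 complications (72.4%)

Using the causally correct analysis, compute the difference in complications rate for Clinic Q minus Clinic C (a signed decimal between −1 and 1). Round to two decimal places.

Nothing the clinic does changes baseline risk score; the imbalance is an allocation artefact. With baseline risk score also predicting the outcome, the pooled figure is confounded, and the within-stratum comparison is the causal one.
Adjusting over the population distribution of baseline risk score: 0.383·(0.053−0.275) + 0.333·(0.487−0.542) + 0.283·(0.468−0.724) = -0.176.

-0.18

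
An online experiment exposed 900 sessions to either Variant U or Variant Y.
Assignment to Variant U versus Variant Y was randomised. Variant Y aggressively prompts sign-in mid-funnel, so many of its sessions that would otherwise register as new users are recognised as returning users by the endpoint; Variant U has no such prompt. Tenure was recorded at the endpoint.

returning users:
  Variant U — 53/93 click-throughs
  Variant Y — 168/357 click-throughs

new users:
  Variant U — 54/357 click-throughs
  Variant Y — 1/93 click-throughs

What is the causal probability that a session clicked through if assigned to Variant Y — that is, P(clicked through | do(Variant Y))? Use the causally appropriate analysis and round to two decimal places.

0.38

Variant U is higher inside every user tenure stratum but Variant Y is higher in aggregate. Whether to stratify depends on how user tenure relates to the variant.
Stratifying would compare variants among sessions the variants themselves sorted into user tenure groups — a form of selection on an intermediate. The unconditioned pooled rates give the total causal effect.
So P(outcome | do(Variant Y)) is just the pooled rate for Variant Y: 169/450 = 0.376.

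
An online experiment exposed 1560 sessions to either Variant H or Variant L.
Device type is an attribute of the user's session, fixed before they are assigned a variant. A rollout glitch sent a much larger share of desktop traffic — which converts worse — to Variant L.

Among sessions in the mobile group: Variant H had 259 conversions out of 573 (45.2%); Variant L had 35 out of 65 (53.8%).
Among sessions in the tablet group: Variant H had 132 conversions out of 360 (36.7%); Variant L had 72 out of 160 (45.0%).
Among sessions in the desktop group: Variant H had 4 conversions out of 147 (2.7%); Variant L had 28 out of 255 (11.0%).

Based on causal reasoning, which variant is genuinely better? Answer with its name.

Variant L

Device type satisfies the back-door criterion: it is not a descendant of the variant, and it blocks the spurious path from variant to outcome. Adjusting for it (i.e., using the within-device type rates) gives the causal effect.
Within each level — mobile: 45.2% vs 53.8%; tablet: 36.7% vs 45.0%; desktop: 2.7% vs 11.0% — Variant L is higher every time.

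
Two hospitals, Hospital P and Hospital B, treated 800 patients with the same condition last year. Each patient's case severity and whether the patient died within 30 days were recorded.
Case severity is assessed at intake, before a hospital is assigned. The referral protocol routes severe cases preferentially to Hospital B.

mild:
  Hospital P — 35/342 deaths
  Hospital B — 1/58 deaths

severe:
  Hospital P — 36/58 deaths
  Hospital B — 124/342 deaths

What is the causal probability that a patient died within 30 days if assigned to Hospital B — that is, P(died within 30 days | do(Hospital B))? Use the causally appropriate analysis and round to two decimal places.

Within every case severity level Hospital B has the lower rate, yet pooled Hospital P does — Simpson's reversal.
Here case severity is a common cause — it drives both which hospital a case falls under and the outcome. The crude comparison mixes populations; the stratum-specific rates are the causally relevant ones.
Standardising Hospital B to the population case severity mix: 0.500·1/58 + 0.500·124/342 = 0.190.

0.19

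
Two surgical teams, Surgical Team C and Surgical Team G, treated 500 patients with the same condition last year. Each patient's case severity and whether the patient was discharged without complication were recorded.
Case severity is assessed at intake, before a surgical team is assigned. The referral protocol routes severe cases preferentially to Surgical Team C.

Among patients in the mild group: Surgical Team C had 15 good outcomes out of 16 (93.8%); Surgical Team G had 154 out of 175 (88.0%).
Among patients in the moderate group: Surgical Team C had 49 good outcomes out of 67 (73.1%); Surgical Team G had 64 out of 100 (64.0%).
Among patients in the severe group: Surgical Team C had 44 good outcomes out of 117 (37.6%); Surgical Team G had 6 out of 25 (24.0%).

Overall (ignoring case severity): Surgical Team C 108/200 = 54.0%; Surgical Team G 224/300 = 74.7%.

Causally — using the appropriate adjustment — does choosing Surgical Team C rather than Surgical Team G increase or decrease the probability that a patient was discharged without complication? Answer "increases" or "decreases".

Case severity differs across surgical teams for reasons unrelated to any effect of the surgical team itself, and it separately predicts the outcome — a classic confounder. We must compare within case severity levels.
Within each level — mild: 93.8% vs 88.0%; moderate: 73.1% vs 64.0%; severe: 37.6% vs 24.0% — Surgical Team C is higher every time.

increases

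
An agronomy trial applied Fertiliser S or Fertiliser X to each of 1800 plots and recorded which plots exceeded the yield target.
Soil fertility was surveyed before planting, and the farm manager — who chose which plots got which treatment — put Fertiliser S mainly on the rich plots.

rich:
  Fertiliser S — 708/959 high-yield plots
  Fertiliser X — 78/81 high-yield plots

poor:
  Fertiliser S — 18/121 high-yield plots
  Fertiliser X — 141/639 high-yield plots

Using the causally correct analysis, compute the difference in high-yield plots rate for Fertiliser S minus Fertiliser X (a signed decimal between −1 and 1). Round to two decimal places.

Soil fertility differs across fertilisers for reasons unrelated to any effect of the fertiliser itself, and it separately predicts the outcome — a classic confounder. We must compare within soil fertility levels.
Adjusting over the population distribution of soil fertility: 0.578·(0.738−0.963) + 0.422·(0.149−0.221) = -0.160.

-0.16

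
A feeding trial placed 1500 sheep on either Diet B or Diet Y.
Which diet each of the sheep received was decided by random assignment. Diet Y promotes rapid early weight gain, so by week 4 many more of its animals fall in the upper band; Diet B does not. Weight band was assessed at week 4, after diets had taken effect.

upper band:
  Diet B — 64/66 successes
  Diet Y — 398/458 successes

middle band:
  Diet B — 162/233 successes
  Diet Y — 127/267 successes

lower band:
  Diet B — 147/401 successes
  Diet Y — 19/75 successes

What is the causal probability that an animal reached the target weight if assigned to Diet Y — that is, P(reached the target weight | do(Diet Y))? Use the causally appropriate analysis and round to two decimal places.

0.68

The week-4 weight band-specific comparison favours Diet B throughout, but the pooled figures favour Diet Y. The question is whether to condition on week-4 weight band.
Week-4 weight band is downstream of the diet. One should not condition on a consequence of treatment, so the overall rates are the right comparison.
So P(outcome | do(Diet Y)) is just the pooled rate for Diet Y: 544/800 = 0.680.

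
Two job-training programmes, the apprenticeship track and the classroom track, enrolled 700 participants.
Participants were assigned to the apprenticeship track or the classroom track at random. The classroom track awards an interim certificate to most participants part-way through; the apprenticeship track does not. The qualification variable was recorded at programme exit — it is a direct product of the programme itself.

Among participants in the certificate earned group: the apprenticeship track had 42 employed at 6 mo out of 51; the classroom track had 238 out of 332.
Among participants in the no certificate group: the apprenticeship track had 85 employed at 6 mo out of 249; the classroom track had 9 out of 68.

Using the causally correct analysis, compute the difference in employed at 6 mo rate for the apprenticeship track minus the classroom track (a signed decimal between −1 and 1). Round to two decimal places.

-0.19

the apprenticeship track is higher inside every qualification attained during the programme stratum but the classroom track is higher in aggregate. Whether to stratify depends on how qualification attained during the programme relates to the programme.
Qualification attained during the programme is downstream of the programme. One should not condition on a consequence of treatment, so the overall rates are the right comparison.
The causal difference is the pooled difference: 0.423 − 0.618 = -0.194.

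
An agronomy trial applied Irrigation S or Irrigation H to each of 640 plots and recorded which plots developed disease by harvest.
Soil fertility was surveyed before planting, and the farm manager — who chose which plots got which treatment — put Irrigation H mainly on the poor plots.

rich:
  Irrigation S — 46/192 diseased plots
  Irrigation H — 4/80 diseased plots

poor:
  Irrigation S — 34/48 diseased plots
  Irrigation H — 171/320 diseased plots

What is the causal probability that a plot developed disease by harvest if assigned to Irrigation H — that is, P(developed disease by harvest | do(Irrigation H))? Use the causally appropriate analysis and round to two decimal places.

The stratified and pooled comparisons disagree (Irrigation H wins within each soil fertility; Irrigation S wins overall), so the answer turns on the causal role of soil fertility.
Since soil fertility is a pre-existing factor (not a product of the irrigation) and it affects the outcome on its own, it is a confounder. The stratified rates, not the pooled rate, identify the causal effect.
Standardising Irrigation H to the population soil fertility mix: 0.425·4/80 + 0.575·171/320 = 0.329.

0.33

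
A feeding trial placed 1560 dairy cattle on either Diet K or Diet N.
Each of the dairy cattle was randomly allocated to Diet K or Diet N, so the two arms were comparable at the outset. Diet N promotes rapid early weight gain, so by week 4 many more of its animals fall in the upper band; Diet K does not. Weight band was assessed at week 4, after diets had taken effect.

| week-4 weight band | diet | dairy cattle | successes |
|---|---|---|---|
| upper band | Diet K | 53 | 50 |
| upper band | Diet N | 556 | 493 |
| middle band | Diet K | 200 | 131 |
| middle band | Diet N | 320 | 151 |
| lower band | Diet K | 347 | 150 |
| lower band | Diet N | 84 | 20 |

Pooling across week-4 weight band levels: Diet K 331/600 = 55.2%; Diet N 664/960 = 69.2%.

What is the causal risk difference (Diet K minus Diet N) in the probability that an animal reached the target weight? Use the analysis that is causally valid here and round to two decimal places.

Diet K is higher inside every week-4 weight band stratum but Diet N is higher in aggregate. Whether to stratify depends on how week-4 weight band relates to the diet.
Because the diet influences week-4 weight band, week-4 weight band is a post-treatment mediator, not a confounder. Stratifying on it would bias the estimate; the causal effect is the crude pooled difference.
The causal difference is the pooled difference: 0.552 − 0.692 = -0.140.

-0.14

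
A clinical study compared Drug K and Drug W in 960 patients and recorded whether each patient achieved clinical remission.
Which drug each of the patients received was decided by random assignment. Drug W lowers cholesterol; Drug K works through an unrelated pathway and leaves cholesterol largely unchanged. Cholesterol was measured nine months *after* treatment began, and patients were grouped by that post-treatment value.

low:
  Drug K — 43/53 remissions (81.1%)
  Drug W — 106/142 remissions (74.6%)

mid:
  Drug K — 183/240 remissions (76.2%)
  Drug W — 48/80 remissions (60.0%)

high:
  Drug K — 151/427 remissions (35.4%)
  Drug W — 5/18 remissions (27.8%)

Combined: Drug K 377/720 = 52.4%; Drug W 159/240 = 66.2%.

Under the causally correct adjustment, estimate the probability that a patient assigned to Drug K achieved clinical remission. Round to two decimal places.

0.52

Cholesterol is recorded after the drug and is itself shifted by it — it sits on the causal path from drug to outcome. Conditioning on a mediator would strip out part of the effect we want; the pooled comparison gives the total causal effect.
So P(outcome | do(Drug K)) is just the pooled rate for Drug K: 377/720 = 0.524.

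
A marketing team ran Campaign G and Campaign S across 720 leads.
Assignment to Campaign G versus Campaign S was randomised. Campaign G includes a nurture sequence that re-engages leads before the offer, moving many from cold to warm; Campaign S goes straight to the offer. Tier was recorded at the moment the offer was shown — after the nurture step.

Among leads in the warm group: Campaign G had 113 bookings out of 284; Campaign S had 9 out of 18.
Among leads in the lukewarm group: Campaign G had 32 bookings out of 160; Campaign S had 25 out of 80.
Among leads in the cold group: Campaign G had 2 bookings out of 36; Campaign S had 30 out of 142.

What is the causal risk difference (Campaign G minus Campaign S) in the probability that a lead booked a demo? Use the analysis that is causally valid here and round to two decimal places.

The engagement tier-specific comparison favours Campaign S throughout, but the pooled figures favour Campaign G. The question is whether to condition on engagement tier.
Engagement tier here is a post-treatment variable shaped by the campaign; conditioning on it would introduce bias rather than remove it. The overall comparison is the causal one.
The causal difference is the pooled difference: 0.306 − 0.267 = +0.040.

+0.04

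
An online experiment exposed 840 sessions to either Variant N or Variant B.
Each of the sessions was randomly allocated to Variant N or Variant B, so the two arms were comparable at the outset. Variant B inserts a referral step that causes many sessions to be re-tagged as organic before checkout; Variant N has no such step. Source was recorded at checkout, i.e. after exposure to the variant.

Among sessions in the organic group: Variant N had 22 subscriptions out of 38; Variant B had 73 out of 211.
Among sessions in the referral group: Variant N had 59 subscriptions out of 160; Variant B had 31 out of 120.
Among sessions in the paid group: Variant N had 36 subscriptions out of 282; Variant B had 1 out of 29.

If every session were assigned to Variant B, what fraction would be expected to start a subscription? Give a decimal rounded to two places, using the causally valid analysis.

0.29

The distribution of traffic source is itself part of what the variant does — it is an intermediate outcome. Holding it fixed would remove that part of the effect; the total effect is the pooled difference.
So P(outcome | do(Variant B)) is just the pooled rate for Variant B: 105/360 = 0.292.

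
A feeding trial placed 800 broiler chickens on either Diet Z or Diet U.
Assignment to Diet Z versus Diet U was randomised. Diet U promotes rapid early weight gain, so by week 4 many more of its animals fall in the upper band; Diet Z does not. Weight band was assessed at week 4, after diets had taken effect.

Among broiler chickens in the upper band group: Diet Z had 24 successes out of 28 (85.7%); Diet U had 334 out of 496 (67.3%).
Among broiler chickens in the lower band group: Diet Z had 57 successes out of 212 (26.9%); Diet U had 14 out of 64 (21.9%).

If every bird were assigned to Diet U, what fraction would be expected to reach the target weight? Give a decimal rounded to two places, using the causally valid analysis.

0.62

The distribution of week-4 weight band is itself part of what the diet does — it is an intermediate outcome. Holding it fixed would remove that part of the effect; the total effect is the pooled difference.
So P(outcome | do(Diet U)) is just the pooled rate for Diet U: 348/560 = 0.621.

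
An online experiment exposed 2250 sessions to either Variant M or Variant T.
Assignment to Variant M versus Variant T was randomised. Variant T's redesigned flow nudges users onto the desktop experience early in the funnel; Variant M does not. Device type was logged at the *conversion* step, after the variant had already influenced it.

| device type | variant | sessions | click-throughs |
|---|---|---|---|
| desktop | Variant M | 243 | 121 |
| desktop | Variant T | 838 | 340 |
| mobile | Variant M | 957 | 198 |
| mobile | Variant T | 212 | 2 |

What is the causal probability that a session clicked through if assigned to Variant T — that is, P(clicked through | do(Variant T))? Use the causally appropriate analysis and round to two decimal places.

Within every device type level Variant M has the higher rate, yet pooled Variant T does — Simpson's reversal.
The distribution of device type is itself part of what the variant does — it is an intermediate outcome. Holding it fixed would remove that part of the effect; the total effect is the pooled difference.
So P(outcome | do(Variant T)) is just the pooled rate for Variant T: 342/1050 = 0.326.

0.33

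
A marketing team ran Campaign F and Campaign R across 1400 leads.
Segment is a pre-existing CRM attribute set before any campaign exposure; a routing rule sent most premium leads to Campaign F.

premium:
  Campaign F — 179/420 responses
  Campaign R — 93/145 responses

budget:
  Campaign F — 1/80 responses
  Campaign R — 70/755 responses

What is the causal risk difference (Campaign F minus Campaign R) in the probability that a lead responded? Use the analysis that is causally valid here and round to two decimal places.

-0.13

Nothing the campaign does changes customer segment; the imbalance is an allocation artefact. With customer segment also predicting the outcome, the pooled figure is confounded, and the within-stratum comparison is the causal one.
Adjusting over the population distribution of customer segment: 0.404·(0.426−0.641) + 0.596·(0.013−0.093) = -0.135.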